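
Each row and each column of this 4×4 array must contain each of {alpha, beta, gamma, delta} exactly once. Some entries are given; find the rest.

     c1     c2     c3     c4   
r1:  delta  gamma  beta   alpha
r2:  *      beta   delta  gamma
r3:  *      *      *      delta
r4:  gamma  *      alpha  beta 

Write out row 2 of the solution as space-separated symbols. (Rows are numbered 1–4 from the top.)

alpha beta delta gamma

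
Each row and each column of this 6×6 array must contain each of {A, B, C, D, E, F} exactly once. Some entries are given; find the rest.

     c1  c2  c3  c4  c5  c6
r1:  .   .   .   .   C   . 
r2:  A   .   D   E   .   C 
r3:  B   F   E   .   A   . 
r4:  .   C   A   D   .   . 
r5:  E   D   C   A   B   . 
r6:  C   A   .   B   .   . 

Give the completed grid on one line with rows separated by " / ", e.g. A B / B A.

(r1,c4) = F
(r2,c2) = B
(r2,c5) = F
(r3,c4) = C
(r3,c6) = D
(r4,c1) = F
(r4,c5) = E
(r4,c6) = B
(r5,c6) = F
(r6,c3) = F
(r6,c5) = D
(r6,c6) = E
(r1,c1) = D
(r1,c2) = E
(r1,c3) = B
(r1,c6) = A

D E B F C A / A B D E F C / B F E C A D / F C A D E B / E D C A B F / C A F B D E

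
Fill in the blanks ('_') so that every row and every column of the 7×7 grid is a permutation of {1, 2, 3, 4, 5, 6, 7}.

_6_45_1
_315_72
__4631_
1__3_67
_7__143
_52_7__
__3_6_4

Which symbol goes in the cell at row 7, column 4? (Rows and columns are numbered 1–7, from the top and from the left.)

At row 1, column 3: row 1 has {1,4,5,6}; column 3 has {1,2,3,4}; that leaves 7.
At row 2, column 5: row 2 has {1,2,3,5,7}; column 5 has {1,3,5,6,7}; that leaves 4.
At row 3, column 2: row 3 has {1,3,4,6}; column 2 has {3,5,6,7}; that leaves 2.
At row 3, column 7: row 3 has {1,2,3,4,6}; column 7 has {1,2,3,4,7}; that leaves 5.
At row 4, column 2: row 4 has {1,3,6,7}; column 2 has {2,3,5,6,7}; that leaves 4.
At row 4, column 3: row 4 has {1,3,4,6,7}; column 3 has {1,2,3,4,7}; that leaves 5.
At row 4, column 5: row 4 has {1,3,4,5,6,7}; column 5 has {1,3,4,5,6,7}; that leaves 2.
At row 5, column 3: row 5 has {1,3,4,7}; column 3 has {1,2,3,4,5,7}; that leaves 6.
At row 5, column 4: row 5 has {1,3,4,6,7}; column 4 has {3,4,5,6}; that leaves 2.
At row 6, column 4: row 6 has {2,5,7}; column 4 has {2,3,4,5,6}; that leaves 1.
At row 6, column 6: row 6 has {1,2,5,7}; column 6 has {1,4,6,7}; that leaves 3.
At row 6, column 7: row 6 has {1,2,3,5,7}; column 7 has {1,2,3,4,5,7}; that leaves 6.
At row 7, column 2: row 7 has {3,4,6}; column 2 has {2,3,4,5,6,7}; that leaves 1.
At row 7, column 4: row 7 has {1,3,4,6}; column 4 has {1,2,3,4,5,6}; that leaves 7.

7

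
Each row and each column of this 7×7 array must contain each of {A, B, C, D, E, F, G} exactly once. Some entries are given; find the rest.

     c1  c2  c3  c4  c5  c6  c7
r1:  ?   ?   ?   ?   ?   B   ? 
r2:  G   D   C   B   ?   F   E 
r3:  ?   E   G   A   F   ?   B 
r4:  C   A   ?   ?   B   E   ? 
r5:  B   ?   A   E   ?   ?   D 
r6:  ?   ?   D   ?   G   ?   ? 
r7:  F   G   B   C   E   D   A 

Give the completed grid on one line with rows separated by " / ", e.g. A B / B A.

(r2,c5) = A
(r3,c1) = D
(r3,c6) = C
(r4,c3) = F
(r4,c7) = G
(r5,c5) = C
(r5,c6) = G
(r6,c4) = F
(r6,c6) = A
(r6,c7) = C
(r1,c3) = E
(r1,c5) = D
(r1,c7) = F
(r4,c4) = D
(r5,c2) = F
(r6,c1) = E
(r6,c2) = B
(r1,c1) = A
(r1,c2) = C
(r1,c4) = G

A C E G D B F / G D C B A F E / D E G A F C B / C A F D B E G / B F A E C G D / E B D F G A C / F G B C E D A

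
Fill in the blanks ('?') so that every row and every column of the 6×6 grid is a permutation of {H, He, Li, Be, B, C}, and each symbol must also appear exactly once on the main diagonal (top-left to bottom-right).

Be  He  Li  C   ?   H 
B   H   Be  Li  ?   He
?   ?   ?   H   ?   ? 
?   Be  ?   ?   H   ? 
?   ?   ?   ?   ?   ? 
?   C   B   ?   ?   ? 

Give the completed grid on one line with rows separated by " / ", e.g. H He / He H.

Be He Li C B H / B H Be Li C He / He B C H Li Be / Li Be He B H C / C Li H Be He B / H C B He Be Li

(r1,c5) = B
(r2,c5) = C
(r6,c6) = Li
(r5,c5) = He
(r6,c5) = Be
(r3,c3) = C
(r3,c5) = Li
(r4,c3) = He
(r4,c4) = B
(r4,c6) = C
(r5,c3) = H
(r5,c4) = Be
(r5,c6) = B
(r6,c4) = He
(r3,c1) = He
(r3,c2) = B
(r3,c6) = Be
(r4,c1) = Li
(r5,c1) = C
(r5,c2) = Li
(r6,c1) = H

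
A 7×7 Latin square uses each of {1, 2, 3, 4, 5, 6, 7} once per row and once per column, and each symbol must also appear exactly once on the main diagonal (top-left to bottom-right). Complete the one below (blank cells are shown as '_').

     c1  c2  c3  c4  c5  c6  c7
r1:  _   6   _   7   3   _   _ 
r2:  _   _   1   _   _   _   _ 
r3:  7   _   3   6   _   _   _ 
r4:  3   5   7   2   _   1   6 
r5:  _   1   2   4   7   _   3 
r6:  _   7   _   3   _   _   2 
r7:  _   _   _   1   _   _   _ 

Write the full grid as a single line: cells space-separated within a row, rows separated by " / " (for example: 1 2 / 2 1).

1 6 5 7 3 2 4 / 2 4 1 5 6 3 7 / 7 2 3 6 5 4 1 / 3 5 7 2 4 1 6 / 6 1 2 4 7 5 3 / 5 7 4 3 1 6 2 / 4 3 6 1 2 7 5

(r2,c2) = 4
(r2,c4) = 5
(r2,c7) = 7
(r3,c2) = 2
(r4,c5) = 4
(r7,c2) = 3
(r7,c7) = 5
(r1,c1) = 1
(r1,c7) = 4
(r3,c7) = 1
(r6,c6) = 6
(r1,c3) = 5
(r1,c6) = 2
(r2,c6) = 3
(r3,c5) = 5
(r3,c6) = 4
(r5,c6) = 5
(r6,c3) = 4
(r6,c5) = 1
(r7,c3) = 6
(r7,c5) = 2
(r7,c6) = 7
(r2,c5) = 6
(r5,c1) = 6
(r6,c1) = 5
(r7,c1) = 4
(r2,c1) = 2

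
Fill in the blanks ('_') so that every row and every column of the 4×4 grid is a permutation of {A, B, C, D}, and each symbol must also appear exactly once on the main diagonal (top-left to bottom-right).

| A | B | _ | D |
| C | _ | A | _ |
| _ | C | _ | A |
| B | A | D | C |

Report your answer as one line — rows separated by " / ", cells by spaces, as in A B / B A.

A B C D / C D A B / D C B A / B A D C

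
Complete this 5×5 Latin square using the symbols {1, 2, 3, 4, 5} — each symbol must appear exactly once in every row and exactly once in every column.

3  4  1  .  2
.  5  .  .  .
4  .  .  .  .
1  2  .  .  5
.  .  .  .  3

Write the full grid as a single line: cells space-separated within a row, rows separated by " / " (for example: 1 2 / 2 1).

Cell (r1,c4): row 1 has {1,2,3,4}; column 4 is empty so far → 5.
Cell (r2,c1): row 2 has {5}; column 1 has {1,3,4} → 2.
Cell (r3,c5): row 3 has {4}; column 5 has {2,3,5} → 1.
Cell (r5,c1): row 5 has {3}; column 1 has {1,2,3,4} → 5.
Cell (r5,c2): row 5 has {3,5}; column 2 has {2,4,5} → 1.
Cell (r2,c5): row 2 has {2,5}; column 5 has {1,2,3,5} → 4.
Cell (r3,c2): row 3 has {1,4}; column 2 has {1,2,4,5} → 3.
Cell (r3,c4): row 3 has {1,3,4}; column 4 has {5} → 2.
Cell (r5,c4): row 5 has {1,3,5}; column 4 has {2,5} → 4.
Cell (r2,c3): row 2 has {2,4,5}; column 3 has {1} → 3.
Cell (r2,c4): row 2 has {2,3,4,5}; column 4 has {2,4,5} → 1.
Cell (r3,c3): row 3 has {1,2,3,4}; column 3 has {1,3} → 5.
Cell (r4,c3): row 4 has {1,2,5}; column 3 has {1,3,5} → 4.
Cell (r4,c4): row 4 has {1,2,4,5}; column 4 has {1,2,4,5} → 3.
Cell (r5,c3): row 5 has {1,3,4,5}; column 3 has {1,3,4,5} → 2.

3 4 1 5 2 / 2 5 3 1 4 / 4 3 5 2 1 / 1 2 4 3 5 / 5 1 2 4 3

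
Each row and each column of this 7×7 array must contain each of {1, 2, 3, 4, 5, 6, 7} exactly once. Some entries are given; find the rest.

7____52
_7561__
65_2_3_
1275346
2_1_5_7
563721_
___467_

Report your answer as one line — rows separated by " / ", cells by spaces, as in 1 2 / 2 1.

7 3 6 1 4 5 2 / 4 7 5 6 1 2 3 / 6 5 4 2 7 3 1 / 1 2 7 5 3 4 6 / 2 4 1 3 5 6 7 / 5 6 3 7 2 1 4 / 3 1 2 4 6 7 5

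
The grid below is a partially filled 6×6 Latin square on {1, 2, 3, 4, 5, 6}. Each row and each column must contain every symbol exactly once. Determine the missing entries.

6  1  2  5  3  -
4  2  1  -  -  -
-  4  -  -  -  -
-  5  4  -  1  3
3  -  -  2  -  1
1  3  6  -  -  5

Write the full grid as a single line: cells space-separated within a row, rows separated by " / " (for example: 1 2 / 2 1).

(r1,c6) = 4
(r2,c6) = 6
(r3,c6) = 2
(r4,c1) = 2
(r4,c4) = 6
(r5,c2) = 6
(r5,c3) = 5
(r5,c5) = 4
(r6,c4) = 4
(r6,c5) = 2
(r2,c4) = 3
(r2,c5) = 5
(r3,c1) = 5
(r3,c3) = 3
(r3,c4) = 1
(r3,c5) = 6

6 1 2 5 3 4 / 4 2 1 3 5 6 / 5 4 3 1 6 2 / 2 5 4 6 1 3 / 3 6 5 2 4 1 / 1 3 6 4 2 5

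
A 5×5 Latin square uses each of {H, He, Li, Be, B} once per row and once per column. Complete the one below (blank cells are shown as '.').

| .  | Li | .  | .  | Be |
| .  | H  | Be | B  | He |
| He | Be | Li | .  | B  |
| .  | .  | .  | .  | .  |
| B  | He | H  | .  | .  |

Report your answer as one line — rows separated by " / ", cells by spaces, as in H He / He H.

H Li B He Be / Li H Be B He / He Be Li H B / Be B He Li H / B He H Be Li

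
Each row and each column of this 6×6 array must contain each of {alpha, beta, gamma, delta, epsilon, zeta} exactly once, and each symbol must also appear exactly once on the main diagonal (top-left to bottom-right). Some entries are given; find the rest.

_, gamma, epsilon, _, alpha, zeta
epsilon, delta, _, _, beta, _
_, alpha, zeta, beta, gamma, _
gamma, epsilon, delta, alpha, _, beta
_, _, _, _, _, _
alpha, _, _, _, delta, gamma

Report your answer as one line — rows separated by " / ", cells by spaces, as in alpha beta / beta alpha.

beta gamma epsilon delta alpha zeta / epsilon delta gamma zeta beta alpha / delta alpha zeta beta gamma epsilon / gamma epsilon delta alpha zeta beta / zeta beta alpha gamma epsilon delta / alpha zeta beta epsilon delta gamma

(r1,c1) = beta
(r1,c4) = delta
(r2,c6) = alpha
(r3,c1) = delta
(r3,c6) = epsilon
(r4,c5) = zeta
(r5,c1) = zeta
(r5,c2) = beta
(r5,c5) = epsilon
(r5,c6) = delta
(r6,c2) = zeta
(r6,c3) = beta
(r6,c4) = epsilon
(r2,c3) = gamma
(r2,c4) = zeta
(r5,c3) = alpha
(r5,c4) = gamma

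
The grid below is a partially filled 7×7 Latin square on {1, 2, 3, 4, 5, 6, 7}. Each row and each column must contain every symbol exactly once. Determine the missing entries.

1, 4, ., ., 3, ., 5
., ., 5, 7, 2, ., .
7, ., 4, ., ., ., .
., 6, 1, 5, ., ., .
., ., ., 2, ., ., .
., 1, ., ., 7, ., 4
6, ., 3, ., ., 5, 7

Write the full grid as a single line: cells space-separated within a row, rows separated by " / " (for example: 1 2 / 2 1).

row 1 has {1,3,4,5}; column 4 has {2,5,7} — only 6 is left for (r1,c4).
row 2 has {2,5,7}; column 2 has {1,4,6} — only 3 is left for (r2,c2).
row 4 has {1,5,6}; column 5 has {2,3,7} — only 4 is left for (r4,c5).
row 6 has {1,4,7}; column 4 has {2,5,6,7} — only 3 is left for (r6,c4).
row 7 has {3,5,6,7}; column 2 has {1,3,4,6} — only 2 is left for (r7,c2).
row 7 has {2,3,5,6,7}; column 5 has {2,3,4,7} — only 1 is left for (r7,c5).
row 2 has {2,3,5,7}; column 1 has {1,6,7} — only 4 is left for (r2,c1).
row 3 has {4,7}; column 2 has {1,2,3,4,6} — only 5 is left for (r3,c2).
row 3 has {4,5,7}; column 4 has {2,3,5,6,7} — only 1 is left for (r3,c4).
row 3 has {1,4,5,7}; column 5 has {1,2,3,4,7} — only 6 is left for (r3,c5).
row 5 has {2}; column 2 has {1,2,3,4,5,6} — only 7 is left for (r5,c2).
row 5 has {2,7}; column 3 has {1,3,4,5} — only 6 is left for (r5,c3).
row 5 has {2,6,7}; column 5 has {1,2,3,4,6,7} — only 5 is left for (r5,c5).
row 6 has {1,3,4,7}; column 3 has {1,3,4,5,6} — only 2 is left for (r6,c3).
row 6 has {1,2,3,4,7}; column 6 has {5} — only 6 is left for (r6,c6).
row 7 has {1,2,3,5,6,7}; column 4 has {1,2,3,5,6,7} — only 4 is left for (r7,c4).
row 1 has {1,3,4,5,6}; column 3 has {1,2,3,4,5,6} — only 7 is left for (r1,c3).
row 1 has {1,3,4,5,6,7}; column 6 has {5,6} — only 2 is left for (r1,c6).
row 2 has {2,3,4,5,7}; column 6 has {2,5,6} — only 1 is left for (r2,c6).
row 2 has {1,2,3,4,5,7}; column 7 has {4,5,7} — only 6 is left for (r2,c7).
row 3 has {1,4,5,6,7}; column 6 has {1,2,5,6} — only 3 is left for (r3,c6).
row 3 has {1,3,4,5,6,7}; column 7 has {4,5,6,7} — only 2 is left for (r3,c7).
row 4 has {1,4,5,6}; column 6 has {1,2,3,5,6} — only 7 is left for (r4,c6).
row 4 has {1,4,5,6,7}; column 7 has {2,4,5,6,7} — only 3 is left for (r4,c7).
row 5 has {2,5,6,7}; column 1 has {1,4,6,7} — only 3 is left for (r5,c1).
row 5 has {2,3,5,6,7}; column 6 has {1,2,3,5,6,7} — only 4 is left for (r5,c6).
row 5 has {2,3,4,5,6,7}; column 7 has {2,3,4,5,6,7} — only 1 is left for (r5,c7).
row 6 has {1,2,3,4,6,7}; column 1 has {1,3,4,6,7} — only 5 is left for (r6,c1).
row 4 has {1,3,4,5,6,7}; column 1 has {1,3,4,5,6,7} — only 2 is left for (r4,c1).

1 4 7 6 3 2 5 / 4 3 5 7 2 1 6 / 7 5 4 1 6 3 2 / 2 6 1 5 4 7 3 / 3 7 6 2 5 4 1 / 5 1 2 3 7 6 4 / 6 2 3 4 1 5 7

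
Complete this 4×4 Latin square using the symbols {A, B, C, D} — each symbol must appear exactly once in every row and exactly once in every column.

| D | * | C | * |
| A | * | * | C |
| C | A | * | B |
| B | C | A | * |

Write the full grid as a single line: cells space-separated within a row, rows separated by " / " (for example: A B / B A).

D B C A / A D B C / C A D B / B C A D

(r1,c2) = B
(r1,c4) = A
(r2,c2) = D
(r2,c3) = B
(r3,c3) = D
(r4,c4) = D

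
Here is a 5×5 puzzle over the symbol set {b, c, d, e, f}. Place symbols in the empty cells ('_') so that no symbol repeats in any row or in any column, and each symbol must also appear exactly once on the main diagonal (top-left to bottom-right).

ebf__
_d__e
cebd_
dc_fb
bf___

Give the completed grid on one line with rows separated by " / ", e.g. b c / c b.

e b f c d / f d c b e / c e b d f / d c e f b / b f d e c

(r1,c4) = c
(r1,c5) = d
(r2,c1) = f
(r2,c3) = c
(r2,c4) = b
(r3,c5) = f
(r4,c3) = e
(r5,c3) = d
(r5,c4) = e
(r5,c5) = c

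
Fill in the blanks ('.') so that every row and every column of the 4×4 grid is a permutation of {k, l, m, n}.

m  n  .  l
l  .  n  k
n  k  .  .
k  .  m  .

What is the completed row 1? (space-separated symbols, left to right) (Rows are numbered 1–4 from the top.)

m n k l

Cell (r1,c3): row 1 has {l,m,n}; column 3 has {m,n} → k.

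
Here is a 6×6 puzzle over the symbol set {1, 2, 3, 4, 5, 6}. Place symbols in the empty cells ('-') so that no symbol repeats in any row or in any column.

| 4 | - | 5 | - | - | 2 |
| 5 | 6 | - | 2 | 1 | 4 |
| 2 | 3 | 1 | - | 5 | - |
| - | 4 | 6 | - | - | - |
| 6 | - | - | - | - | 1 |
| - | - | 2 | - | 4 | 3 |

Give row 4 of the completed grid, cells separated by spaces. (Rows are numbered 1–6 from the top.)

(r1,c2) = 1
(r2,c3) = 3
(r3,c6) = 6
(r4,c6) = 5
(r5,c3) = 4
(r6,c1) = 1
(r6,c2) = 5
(r6,c4) = 6
(r1,c4) = 3
(r1,c5) = 6
(r3,c4) = 4
(r4,c1) = 3
(r4,c4) = 1
(r4,c5) = 2

3 4 6 1 2 5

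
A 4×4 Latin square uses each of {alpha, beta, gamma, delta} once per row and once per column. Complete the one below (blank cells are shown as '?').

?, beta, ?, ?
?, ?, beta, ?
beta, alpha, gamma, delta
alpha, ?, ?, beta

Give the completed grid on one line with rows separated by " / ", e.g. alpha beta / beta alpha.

At row 4, column 3: row 4 has {alpha,beta}; column 3 has {beta,gamma}; that leaves delta.
At row 1, column 3: row 1 has {beta}; column 3 has {beta,gamma,delta}; that leaves alpha.
At row 1, column 4: row 1 has {alpha,beta}; column 4 has {beta,delta}; that leaves gamma.
At row 2, column 4: row 2 has {beta}; column 4 has {beta,gamma,delta}; that leaves alpha.
At row 4, column 2: row 4 has {alpha,beta,delta}; column 2 has {alpha,beta}; that leaves gamma.
At row 1, column 1: row 1 has {alpha,beta,gamma}; column 1 has {alpha,beta}; that leaves delta.
At row 2, column 1: row 2 has {alpha,beta}; column 1 has {alpha,beta,delta}; that leaves gamma.
At row 2, column 2: row 2 has {alpha,beta,gamma}; column 2 has {alpha,beta,gamma}; that leaves delta.

delta beta alpha gamma / gamma delta beta alpha / beta alpha gamma delta / alpha gamma delta beta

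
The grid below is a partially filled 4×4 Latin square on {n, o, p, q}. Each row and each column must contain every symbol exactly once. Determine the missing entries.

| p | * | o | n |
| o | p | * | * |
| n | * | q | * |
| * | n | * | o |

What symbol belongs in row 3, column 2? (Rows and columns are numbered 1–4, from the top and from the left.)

row 1 has {n,o,p}; column 2 has {n,p} — only q is left for (r1,c2).
row 2 has {o,p}; column 3 has {o,q} — only n is left for (r2,c3).
row 2 has {n,o,p}; column 4 has {n,o} — only q is left for (r2,c4).
row 3 has {n,q}; column 2 has {n,p,q} — only o is left for (r3,c2).

o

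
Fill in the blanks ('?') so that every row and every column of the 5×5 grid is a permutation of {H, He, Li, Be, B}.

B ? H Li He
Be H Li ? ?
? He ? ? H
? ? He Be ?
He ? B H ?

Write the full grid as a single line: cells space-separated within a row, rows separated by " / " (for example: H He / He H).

B Be H Li He / Be H Li He B / Li He Be B H / H B He Be Li / He Li B H Be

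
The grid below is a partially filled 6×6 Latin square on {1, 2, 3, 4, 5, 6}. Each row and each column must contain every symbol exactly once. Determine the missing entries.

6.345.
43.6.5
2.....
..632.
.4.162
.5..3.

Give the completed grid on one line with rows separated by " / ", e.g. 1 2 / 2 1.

6 2 3 4 5 1 / 4 3 2 6 1 5 / 2 6 1 5 4 3 / 5 1 6 3 2 4 / 3 4 5 1 6 2 / 1 5 4 2 3 6

(r1,c6): row 1 has {3,4,5,6}; column 6 has {2,5}, so it must be 1.
(r2,c5): row 2 has {3,4,5,6}; column 5 has {2,3,5,6}, so it must be 1.
(r3,c4): row 3 has {2}; column 4 has {1,3,4,6}, so it must be 5.
(r3,c5): row 3 has {2,5}; column 5 has {1,2,3,5,6}, so it must be 4.
(r4,c2): row 4 has {2,3,6}; column 2 has {3,4,5}, so it must be 1.
(r4,c6): row 4 has {1,2,3,6}; column 6 has {1,2,5}, so it must be 4.
(r5,c3): row 5 has {1,2,4,6}; column 3 has {3,6}, so it must be 5.
(r6,c1): row 6 has {3,5}; column 1 has {2,4,6}, so it must be 1.
(r6,c4): row 6 has {1,3,5}; column 4 has {1,3,4,5,6}, so it must be 2.
(r6,c6): row 6 has {1,2,3,5}; column 6 has {1,2,4,5}, so it must be 6.
(r1,c2): row 1 has {1,3,4,5,6}; column 2 has {1,3,4,5}, so it must be 2.
(r2,c3): row 2 has {1,3,4,5,6}; column 3 has {3,5,6}, so it must be 2.
(r3,c2): row 3 has {2,4,5}; column 2 has {1,2,3,4,5}, so it must be 6.
(r3,c3): row 3 has {2,4,5,6}; column 3 has {2,3,5,6}, so it must be 1.
(r3,c6): row 3 has {1,2,4,5,6}; column 6 has {1,2,4,5,6}, so it must be 3.
(r4,c1): row 4 has {1,2,3,4,6}; column 1 has {1,2,4,6}, so it must be 5.
(r5,c1): row 5 has {1,2,4,5,6}; column 1 has {1,2,4,5,6}, so it must be 3.
(r6,c3): row 6 has {1,2,3,5,6}; column 3 has {1,2,3,5,6}, so it must be 4.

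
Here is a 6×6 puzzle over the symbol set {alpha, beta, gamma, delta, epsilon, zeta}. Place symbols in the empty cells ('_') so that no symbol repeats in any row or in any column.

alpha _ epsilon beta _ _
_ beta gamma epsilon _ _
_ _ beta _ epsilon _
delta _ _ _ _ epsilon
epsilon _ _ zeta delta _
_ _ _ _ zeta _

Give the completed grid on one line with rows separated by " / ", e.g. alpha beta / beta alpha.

alpha delta epsilon beta gamma zeta / zeta beta gamma epsilon alpha delta / gamma zeta beta delta epsilon alpha / delta alpha zeta gamma beta epsilon / epsilon gamma alpha zeta delta beta / beta epsilon delta alpha zeta gamma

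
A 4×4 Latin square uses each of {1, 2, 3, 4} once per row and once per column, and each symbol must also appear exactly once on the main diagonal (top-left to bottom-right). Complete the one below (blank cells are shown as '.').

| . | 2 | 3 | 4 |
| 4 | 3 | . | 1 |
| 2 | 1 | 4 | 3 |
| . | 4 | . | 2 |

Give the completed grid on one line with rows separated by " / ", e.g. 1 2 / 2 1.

1 2 3 4 / 4 3 2 1 / 2 1 4 3 / 3 4 1 2

(r1,c1) = 1
(r2,c3) = 2
(r4,c1) = 3
(r4,c3) = 1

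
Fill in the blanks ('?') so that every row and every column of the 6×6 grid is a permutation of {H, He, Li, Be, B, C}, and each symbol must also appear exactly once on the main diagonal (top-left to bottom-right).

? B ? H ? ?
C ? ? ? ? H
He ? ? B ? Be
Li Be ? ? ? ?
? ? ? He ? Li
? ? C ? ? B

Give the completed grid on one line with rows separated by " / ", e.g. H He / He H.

Be B He H Li C / C He B Li Be H / He H Li B C Be / Li Be H C B He / B C Be He H Li / H Li C Be He B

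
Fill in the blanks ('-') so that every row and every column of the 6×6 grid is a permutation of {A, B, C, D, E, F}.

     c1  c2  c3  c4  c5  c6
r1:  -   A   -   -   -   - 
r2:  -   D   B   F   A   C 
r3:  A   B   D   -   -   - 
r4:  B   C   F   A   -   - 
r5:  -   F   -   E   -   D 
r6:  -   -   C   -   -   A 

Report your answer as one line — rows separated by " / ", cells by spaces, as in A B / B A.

F A E D C B / E D B F A C / A B D C E F / B C F A D E / C F A E B D / D E C B F A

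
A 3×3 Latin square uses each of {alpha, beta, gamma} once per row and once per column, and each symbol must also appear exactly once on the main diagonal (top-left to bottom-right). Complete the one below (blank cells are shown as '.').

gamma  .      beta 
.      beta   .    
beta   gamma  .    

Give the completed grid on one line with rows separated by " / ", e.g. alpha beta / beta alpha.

gamma alpha beta / alpha beta gamma / beta gamma alpha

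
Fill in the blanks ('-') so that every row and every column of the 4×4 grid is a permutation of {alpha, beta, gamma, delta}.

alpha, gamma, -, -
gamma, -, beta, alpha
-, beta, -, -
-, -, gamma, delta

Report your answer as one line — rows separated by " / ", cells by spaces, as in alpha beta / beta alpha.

alpha gamma delta beta / gamma delta beta alpha / delta beta alpha gamma / beta alpha gamma delta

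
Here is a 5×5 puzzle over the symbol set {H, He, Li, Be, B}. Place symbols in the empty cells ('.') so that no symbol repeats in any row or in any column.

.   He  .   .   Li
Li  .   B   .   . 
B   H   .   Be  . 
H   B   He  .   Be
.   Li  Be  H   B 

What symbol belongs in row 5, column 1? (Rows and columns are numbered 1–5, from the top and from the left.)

He

(r1,c1) = Be
(r1,c3) = H
(r1,c4) = B
(r2,c2) = Be
(r2,c4) = He
(r2,c5) = H
(r3,c3) = Li
(r3,c5) = He
(r4,c4) = Li
(r5,c1) = He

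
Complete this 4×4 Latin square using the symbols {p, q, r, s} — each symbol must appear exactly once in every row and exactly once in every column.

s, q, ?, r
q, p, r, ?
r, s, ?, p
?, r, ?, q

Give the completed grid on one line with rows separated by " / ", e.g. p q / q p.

(r1,c3) = p
(r2,c4) = s
(r3,c3) = q
(r4,c1) = p
(r4,c3) = s

s q p r / q p r s / r s q p / p r s q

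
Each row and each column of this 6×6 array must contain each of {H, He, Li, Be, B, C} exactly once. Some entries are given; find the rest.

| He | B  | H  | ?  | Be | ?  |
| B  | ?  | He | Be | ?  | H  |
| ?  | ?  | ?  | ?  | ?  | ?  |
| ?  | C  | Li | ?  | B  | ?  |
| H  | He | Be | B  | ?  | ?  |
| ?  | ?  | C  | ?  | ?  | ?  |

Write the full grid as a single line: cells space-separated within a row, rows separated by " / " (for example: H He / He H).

He B H C Be Li / B Li He Be C H / C H B Li He Be / Be C Li H B He / H He Be B Li C / Li Be C He H B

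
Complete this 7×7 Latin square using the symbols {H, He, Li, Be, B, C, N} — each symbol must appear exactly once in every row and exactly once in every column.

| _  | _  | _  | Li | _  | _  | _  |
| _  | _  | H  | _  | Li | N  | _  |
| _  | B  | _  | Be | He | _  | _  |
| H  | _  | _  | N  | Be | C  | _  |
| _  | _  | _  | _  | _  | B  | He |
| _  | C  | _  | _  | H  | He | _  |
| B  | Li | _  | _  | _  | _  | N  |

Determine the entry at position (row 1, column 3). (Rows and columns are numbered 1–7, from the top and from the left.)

(r4,c2) = He
(r6,c4) = B
(r7,c5) = C
(r2,c2) = Be
(r5,c5) = N
(r1,c5) = B
(r5,c2) = H
(r5,c4) = C
(r1,c2) = N
(r2,c4) = He
(r7,c4) = H
(r7,c6) = Be
(r1,c6) = H
(r2,c1) = C
(r2,c7) = B
(r3,c6) = Li
(r4,c7) = Li
(r6,c7) = Be
(r7,c3) = He
(r1,c7) = C
(r3,c1) = N
(r3,c3) = C
(r3,c7) = H
(r4,c3) = B
(r6,c1) = Li
(r6,c3) = N
(r1,c3) = Be

Be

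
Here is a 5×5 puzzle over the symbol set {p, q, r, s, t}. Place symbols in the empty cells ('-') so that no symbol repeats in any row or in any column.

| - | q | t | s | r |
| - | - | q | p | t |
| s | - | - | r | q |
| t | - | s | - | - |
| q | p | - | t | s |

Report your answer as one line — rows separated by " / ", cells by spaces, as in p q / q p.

row 1 has {q,r,s,t}; column 1 has {q,s,t} — only p is left for (r1,c1).
row 2 has {p,q,t}; column 1 has {p,q,s,t} — only r is left for (r2,c1).
row 2 has {p,q,r,t}; column 2 has {p,q} — only s is left for (r2,c2).
row 3 has {q,r,s}; column 2 has {p,q,s} — only t is left for (r3,c2).
row 3 has {q,r,s,t}; column 3 has {q,s,t} — only p is left for (r3,c3).
row 4 has {s,t}; column 2 has {p,q,s,t} — only r is left for (r4,c2).
row 4 has {r,s,t}; column 4 has {p,r,s,t} — only q is left for (r4,c4).
row 4 has {q,r,s,t}; column 5 has {q,r,s,t} — only p is left for (r4,c5).
row 5 has {p,q,s,t}; column 3 has {p,q,s,t} — only r is left for (r5,c3).

p q t s r / r s q p t / s t p r q / t r s q p / q p r t s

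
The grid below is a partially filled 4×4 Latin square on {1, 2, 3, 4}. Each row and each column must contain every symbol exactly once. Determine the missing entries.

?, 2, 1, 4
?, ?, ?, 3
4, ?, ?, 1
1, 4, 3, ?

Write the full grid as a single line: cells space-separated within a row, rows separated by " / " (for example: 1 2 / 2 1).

3 2 1 4 / 2 1 4 3 / 4 3 2 1 / 1 4 3 2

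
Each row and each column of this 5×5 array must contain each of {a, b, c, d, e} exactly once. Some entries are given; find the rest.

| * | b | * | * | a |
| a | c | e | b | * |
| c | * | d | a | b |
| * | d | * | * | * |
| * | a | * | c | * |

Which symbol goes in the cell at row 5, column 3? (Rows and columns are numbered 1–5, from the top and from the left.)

b

At row 1, column 3: row 1 has {a,b}; column 3 has {d,e}; that leaves c.
At row 2, column 5: row 2 has {a,b,c,e}; column 5 has {a,b}; that leaves d.
At row 3, column 2: row 3 has {a,b,c,d}; column 2 has {a,b,c,d}; that leaves e.
At row 4, column 4: row 4 has {d}; column 4 has {a,b,c}; that leaves e.
At row 4, column 5: row 4 has {d,e}; column 5 has {a,b,d}; that leaves c.
At row 5, column 3: row 5 has {a,c}; column 3 has {c,d,e}; that leaves b.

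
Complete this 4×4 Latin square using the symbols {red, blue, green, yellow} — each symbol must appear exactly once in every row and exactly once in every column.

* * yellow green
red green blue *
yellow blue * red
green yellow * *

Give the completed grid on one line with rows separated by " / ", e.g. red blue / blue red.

blue red yellow green / red green blue yellow / yellow blue green red / green yellow red blue

(r1,c1) = blue
(r1,c2) = red
(r2,c4) = yellow
(r3,c3) = green
(r4,c3) = red
(r4,c4) = blue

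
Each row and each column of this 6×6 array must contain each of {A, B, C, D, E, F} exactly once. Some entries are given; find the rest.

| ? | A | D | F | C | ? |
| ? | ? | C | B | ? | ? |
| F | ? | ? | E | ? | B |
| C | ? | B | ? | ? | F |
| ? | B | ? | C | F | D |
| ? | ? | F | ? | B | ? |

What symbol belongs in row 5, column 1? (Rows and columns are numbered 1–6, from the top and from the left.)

(r1,c6) = E
(r2,c6) = A
(r3,c3) = A
(r3,c5) = D
(r5,c3) = E
(r6,c6) = C
(r1,c1) = B
(r2,c5) = E
(r3,c2) = C
(r4,c5) = A
(r5,c1) = A

A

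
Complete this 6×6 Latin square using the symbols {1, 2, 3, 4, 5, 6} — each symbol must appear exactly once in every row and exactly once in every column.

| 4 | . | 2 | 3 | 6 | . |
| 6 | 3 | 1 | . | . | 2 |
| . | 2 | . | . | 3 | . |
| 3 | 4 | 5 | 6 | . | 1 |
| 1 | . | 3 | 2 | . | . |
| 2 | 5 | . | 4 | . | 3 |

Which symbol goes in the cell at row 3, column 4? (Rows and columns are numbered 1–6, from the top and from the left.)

row 1 has {2,3,4,6}; column 2 has {2,3,4,5} — only 1 is left for (r1,c2).
row 1 has {1,2,3,4,6}; column 6 has {1,2,3} — only 5 is left for (r1,c6).
row 2 has {1,2,3,6}; column 4 has {2,3,4,6} — only 5 is left for (r2,c4).
row 2 has {1,2,3,5,6}; column 5 has {3,6} — only 4 is left for (r2,c5).
row 3 has {2,3}; column 1 has {1,2,3,4,6} — only 5 is left for (r3,c1).
row 3 has {2,3,5}; column 4 has {2,3,4,5,6} — only 1 is left for (r3,c4).

1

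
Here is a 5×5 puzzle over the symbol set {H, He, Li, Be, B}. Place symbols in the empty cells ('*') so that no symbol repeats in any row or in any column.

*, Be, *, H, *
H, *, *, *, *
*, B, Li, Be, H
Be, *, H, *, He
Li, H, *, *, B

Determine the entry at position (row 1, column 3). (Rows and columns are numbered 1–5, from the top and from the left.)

He

(r1,c5) = Li
(r2,c5) = Be
(r3,c1) = He
(r4,c2) = Li
(r4,c4) = B
(r5,c4) = He
(r1,c1) = B
(r1,c3) = He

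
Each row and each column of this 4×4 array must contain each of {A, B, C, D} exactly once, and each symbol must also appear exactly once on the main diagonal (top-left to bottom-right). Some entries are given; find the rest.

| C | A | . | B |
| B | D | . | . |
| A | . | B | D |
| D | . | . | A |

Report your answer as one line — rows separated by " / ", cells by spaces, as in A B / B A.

C A D B / B D A C / A C B D / D B C A

row 1 has {A,B,C}; column 3 has {B} — only D is left for (r1,c3).
row 2 has {B,D}; column 4 has {A,B,D} — only C is left for (r2,c4).
row 3 has {A,B,D}; column 2 has {A,D} — only C is left for (r3,c2).
row 4 has {A,D}; column 2 has {A,C,D} — only B is left for (r4,c2).
row 4 has {A,B,D}; column 3 has {B,D} — only C is left for (r4,c3).
row 2 has {B,C,D}; column 3 has {B,C,D} — only A is left for (r2,c3).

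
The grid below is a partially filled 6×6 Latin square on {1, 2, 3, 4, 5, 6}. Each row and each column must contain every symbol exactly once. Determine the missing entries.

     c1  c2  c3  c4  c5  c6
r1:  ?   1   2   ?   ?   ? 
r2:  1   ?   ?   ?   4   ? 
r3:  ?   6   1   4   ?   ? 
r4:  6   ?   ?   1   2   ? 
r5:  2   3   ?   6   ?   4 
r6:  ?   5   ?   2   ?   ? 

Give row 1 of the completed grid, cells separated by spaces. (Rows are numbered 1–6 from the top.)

4 1 2 3 5 6

(r2,c2) = 2
(r4,c2) = 4
(r5,c3) = 5
(r5,c5) = 1
(r4,c3) = 3
(r4,c6) = 5
(r2,c3) = 6
(r2,c6) = 3
(r3,c6) = 2
(r6,c3) = 4
(r1,c6) = 6
(r2,c4) = 5
(r6,c1) = 3
(r6,c5) = 6
(r6,c6) = 1
(r1,c4) = 3
(r1,c5) = 5
(r3,c1) = 5
(r3,c5) = 3
(r1,c1) = 4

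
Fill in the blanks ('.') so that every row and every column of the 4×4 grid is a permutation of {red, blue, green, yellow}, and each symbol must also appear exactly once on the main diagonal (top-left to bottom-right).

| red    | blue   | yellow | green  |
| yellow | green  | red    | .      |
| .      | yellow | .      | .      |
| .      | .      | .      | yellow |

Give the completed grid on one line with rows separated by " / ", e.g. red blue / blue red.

(r2,c4): row 2 has {red,green,yellow}; column 4 has {green,yellow}, so it must be blue.
(r3,c3): row 3 has {yellow}; column 3 has {red,yellow}; the diagonal has {red,green,yellow}, so it must be blue.
(r3,c4): row 3 has {blue,yellow}; column 4 has {blue,green,yellow}, so it must be red.
(r4,c2): row 4 has {yellow}; column 2 has {blue,green,yellow}, so it must be red.
(r4,c3): row 4 has {red,yellow}; column 3 has {red,blue,yellow}, so it must be green.
(r3,c1): row 3 has {red,blue,yellow}; column 1 has {red,yellow}, so it must be green.
(r4,c1): row 4 has {red,green,yellow}; column 1 has {red,green,yellow}, so it must be blue.

red blue yellow green / yellow green red blue / green yellow blue red / blue red green yellow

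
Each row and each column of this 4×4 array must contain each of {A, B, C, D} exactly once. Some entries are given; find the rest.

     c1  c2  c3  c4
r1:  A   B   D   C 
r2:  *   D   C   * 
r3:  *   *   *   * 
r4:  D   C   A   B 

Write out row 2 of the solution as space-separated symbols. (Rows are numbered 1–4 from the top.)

B D C A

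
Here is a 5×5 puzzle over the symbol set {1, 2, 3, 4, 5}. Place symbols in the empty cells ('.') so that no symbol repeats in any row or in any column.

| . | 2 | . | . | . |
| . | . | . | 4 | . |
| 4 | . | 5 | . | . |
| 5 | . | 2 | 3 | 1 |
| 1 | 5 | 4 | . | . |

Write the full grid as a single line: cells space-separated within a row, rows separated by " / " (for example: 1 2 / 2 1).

3 2 1 5 4 / 2 1 3 4 5 / 4 3 5 1 2 / 5 4 2 3 1 / 1 5 4 2 3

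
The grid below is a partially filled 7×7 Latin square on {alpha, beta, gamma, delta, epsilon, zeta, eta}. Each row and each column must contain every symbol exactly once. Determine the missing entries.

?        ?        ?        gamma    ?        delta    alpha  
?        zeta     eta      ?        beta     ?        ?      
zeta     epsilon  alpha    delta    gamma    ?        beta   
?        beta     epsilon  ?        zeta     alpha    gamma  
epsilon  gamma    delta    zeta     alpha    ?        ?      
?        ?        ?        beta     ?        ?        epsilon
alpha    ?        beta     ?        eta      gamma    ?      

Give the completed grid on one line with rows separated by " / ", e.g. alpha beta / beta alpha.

(r1,c2): row 1 has {alpha,gamma,delta}; column 2 has {beta,gamma,epsilon,zeta}, so it must be eta.
(r1,c3): row 1 has {alpha,gamma,delta,eta}; column 3 has {alpha,beta,delta,epsilon,eta}, so it must be zeta.
(r1,c5): row 1 has {alpha,gamma,delta,zeta,eta}; column 5 has {alpha,beta,gamma,zeta,eta}, so it must be epsilon.
(r2,c6): row 2 has {beta,zeta,eta}; column 6 has {alpha,gamma,delta}, so it must be epsilon.
(r2,c7): row 2 has {beta,epsilon,zeta,eta}; column 7 has {alpha,beta,gamma,epsilon}, so it must be delta.
(r3,c6): row 3 has {alpha,beta,gamma,delta,epsilon,zeta}; column 6 has {alpha,gamma,delta,epsilon}, so it must be eta.
(r4,c4): row 4 has {alpha,beta,gamma,epsilon,zeta}; column 4 has {beta,gamma,delta,zeta}, so it must be eta.
(r5,c6): row 5 has {alpha,gamma,delta,epsilon,zeta}; column 6 has {alpha,gamma,delta,epsilon,eta}, so it must be beta.
(r5,c7): row 5 has {alpha,beta,gamma,delta,epsilon,zeta}; column 7 has {alpha,beta,gamma,delta,epsilon}, so it must be eta.
(r6,c3): row 6 has {beta,epsilon}; column 3 has {alpha,beta,delta,epsilon,zeta,eta}, so it must be gamma.
(r6,c5): row 6 has {beta,gamma,epsilon}; column 5 has {alpha,beta,gamma,epsilon,zeta,eta}, so it must be delta.
(r6,c6): row 6 has {beta,gamma,delta,epsilon}; column 6 has {alpha,beta,gamma,delta,epsilon,eta}, so it must be zeta.
(r7,c2): row 7 has {alpha,beta,gamma,eta}; column 2 has {beta,gamma,epsilon,zeta,eta}, so it must be delta.
(r7,c4): row 7 has {alpha,beta,gamma,delta,eta}; column 4 has {beta,gamma,delta,zeta,eta}, so it must be epsilon.
(r7,c7): row 7 has {alpha,beta,gamma,delta,epsilon,eta}; column 7 has {alpha,beta,gamma,delta,epsilon,eta}, so it must be zeta.
(r1,c1): row 1 has {alpha,gamma,delta,epsilon,zeta,eta}; column 1 has {alpha,epsilon,zeta}, so it must be beta.
(r2,c1): row 2 has {beta,delta,epsilon,zeta,eta}; column 1 has {alpha,beta,epsilon,zeta}, so it must be gamma.
(r2,c4): row 2 has {beta,gamma,delta,epsilon,zeta,eta}; column 4 has {beta,gamma,delta,epsilon,zeta,eta}, so it must be alpha.
(r4,c1): row 4 has {alpha,beta,gamma,epsilon,zeta,eta}; column 1 has {alpha,beta,gamma,epsilon,zeta}, so it must be delta.
(r6,c1): row 6 has {beta,gamma,delta,epsilon,zeta}; column 1 has {alpha,beta,gamma,delta,epsilon,zeta}, so it must be eta.
(r6,c2): row 6 has {beta,gamma,delta,epsilon,zeta,eta}; column 2 has {beta,gamma,delta,epsilon,zeta,eta}, so it must be alpha.

beta eta zeta gamma epsilon delta alpha / gamma zeta eta alpha beta epsilon delta / zeta epsilon alpha delta gamma eta beta / delta beta epsilon eta zeta alpha gamma / epsilon gamma delta zeta alpha beta eta / eta alpha gamma beta delta zeta epsilon / alpha delta beta epsilon eta gamma zeta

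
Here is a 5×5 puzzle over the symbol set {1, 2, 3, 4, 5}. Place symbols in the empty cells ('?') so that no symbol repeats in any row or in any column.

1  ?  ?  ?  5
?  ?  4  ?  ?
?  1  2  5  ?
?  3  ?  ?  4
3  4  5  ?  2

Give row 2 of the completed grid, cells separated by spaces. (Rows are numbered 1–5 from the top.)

2 5 4 3 1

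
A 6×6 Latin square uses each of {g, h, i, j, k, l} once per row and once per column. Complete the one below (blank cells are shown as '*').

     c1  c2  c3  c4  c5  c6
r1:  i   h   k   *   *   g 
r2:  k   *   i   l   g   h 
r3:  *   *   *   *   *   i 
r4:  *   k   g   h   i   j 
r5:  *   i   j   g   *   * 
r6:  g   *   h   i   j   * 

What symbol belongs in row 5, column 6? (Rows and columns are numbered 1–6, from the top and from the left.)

(r1,c4) = j
(r1,c5) = l
(r2,c2) = j
(r3,c3) = l
(r3,c4) = k
(r3,c5) = h
(r4,c1) = l
(r5,c1) = h
(r5,c5) = k
(r5,c6) = l

l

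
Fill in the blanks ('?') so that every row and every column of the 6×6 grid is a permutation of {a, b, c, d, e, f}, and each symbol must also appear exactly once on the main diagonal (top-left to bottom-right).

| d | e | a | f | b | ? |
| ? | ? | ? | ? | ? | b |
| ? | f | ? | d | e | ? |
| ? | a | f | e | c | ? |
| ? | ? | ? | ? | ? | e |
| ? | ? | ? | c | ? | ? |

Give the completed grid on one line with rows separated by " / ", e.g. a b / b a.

(r1,c6) = c
(r2,c2) = c
(r2,c4) = a
(r3,c3) = b
(r3,c6) = a
(r4,c1) = b
(r4,c6) = d
(r5,c4) = b
(r6,c6) = f
(r3,c1) = c
(r5,c2) = d
(r5,c3) = c
(r5,c5) = a
(r6,c2) = b
(r6,c5) = d
(r2,c5) = f
(r5,c1) = f
(r6,c3) = e
(r2,c1) = e
(r2,c3) = d
(r6,c1) = a

d e a f b c / e c d a f b / c f b d e a / b a f e c d / f d c b a e / a b e c d f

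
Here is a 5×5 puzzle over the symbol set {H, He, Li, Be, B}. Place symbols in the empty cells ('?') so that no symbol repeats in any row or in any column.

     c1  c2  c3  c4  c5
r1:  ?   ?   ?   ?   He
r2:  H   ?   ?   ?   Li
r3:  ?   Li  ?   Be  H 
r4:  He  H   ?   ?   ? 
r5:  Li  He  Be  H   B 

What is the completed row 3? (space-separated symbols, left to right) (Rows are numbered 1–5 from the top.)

(r3,c1): row 3 has {H,Li,Be}; column 1 has {H,He,Li}, so it must be B.
(r3,c3): row 3 has {H,Li,Be,B}; column 3 has {Be}, so it must be He.

B Li He Be H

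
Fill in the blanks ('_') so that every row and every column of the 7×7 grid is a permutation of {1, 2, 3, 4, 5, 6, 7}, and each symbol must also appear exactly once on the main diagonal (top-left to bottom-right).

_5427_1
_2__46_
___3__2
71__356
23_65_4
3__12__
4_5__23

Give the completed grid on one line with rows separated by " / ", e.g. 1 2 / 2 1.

row 1 has {1,2,4,5,7}; column 1 has {2,3,4,7}; the diagonal has {2,3,5} — only 6 is left for (r1,c1).
row 1 has {1,2,4,5,6,7}; column 6 has {2,5,6} — only 3 is left for (r1,c6).
row 4 has {1,3,5,6,7}; column 3 has {4,5} — only 2 is left for (r4,c3).
row 4 has {1,2,3,5,6,7}; column 4 has {1,2,3,6}; the diagonal has {2,3,5,6} — only 4 is left for (r4,c4).
row 6 has {1,2,3}; column 6 has {2,3,5,6}; the diagonal has {2,3,4,5,6} — only 7 is left for (r6,c6).
row 6 has {1,2,3,7}; column 7 has {1,2,3,4,6} — only 5 is left for (r6,c7).
row 7 has {2,3,4,5}; column 4 has {1,2,3,4,6} — only 7 is left for (r7,c4).
row 2 has {2,4,6}; column 4 has {1,2,3,4,6,7} — only 5 is left for (r2,c4).
row 2 has {2,4,5,6}; column 7 has {1,2,3,4,5,6} — only 7 is left for (r2,c7).
row 3 has {2,3}; column 3 has {2,4,5}; the diagonal has {2,3,4,5,6,7} — only 1 is left for (r3,c3).
row 3 has {1,2,3}; column 5 has {2,3,4,5,7} — only 6 is left for (r3,c5).
row 3 has {1,2,3,6}; column 6 has {2,3,5,6,7} — only 4 is left for (r3,c6).
row 5 has {2,3,4,5,6}; column 3 has {1,2,4,5} — only 7 is left for (r5,c3).
row 5 has {2,3,4,5,6,7}; column 6 has {2,3,4,5,6,7} — only 1 is left for (r5,c6).
row 6 has {1,2,3,5,7}; column 3 has {1,2,4,5,7} — only 6 is left for (r6,c3).
row 7 has {2,3,4,5,7}; column 2 has {1,2,3,5} — only 6 is left for (r7,c2).
row 7 has {2,3,4,5,6,7}; column 5 has {2,3,4,5,6,7} — only 1 is left for (r7,c5).
row 2 has {2,4,5,6,7}; column 1 has {2,3,4,6,7} — only 1 is left for (r2,c1).
row 2 has {1,2,4,5,6,7}; column 3 has {1,2,4,5,6,7} — only 3 is left for (r2,c3).
row 3 has {1,2,3,4,6}; column 1 has {1,2,3,4,6,7} — only 5 is left for (r3,c1).
row 3 has {1,2,3,4,5,6}; column 2 has {1,2,3,5,6} — only 7 is left for (r3,c2).
row 6 has {1,2,3,5,6,7}; column 2 has {1,2,3,5,6,7} — only 4 is left for (r6,c2).

6 5 4 2 7 3 1 / 1 2 3 5 4 6 7 / 5 7 1 3 6 4 2 / 7 1 2 4 3 5 6 / 2 3 7 6 5 1 4 / 3 4 6 1 2 7 5 / 4 6 5 7 1 2 3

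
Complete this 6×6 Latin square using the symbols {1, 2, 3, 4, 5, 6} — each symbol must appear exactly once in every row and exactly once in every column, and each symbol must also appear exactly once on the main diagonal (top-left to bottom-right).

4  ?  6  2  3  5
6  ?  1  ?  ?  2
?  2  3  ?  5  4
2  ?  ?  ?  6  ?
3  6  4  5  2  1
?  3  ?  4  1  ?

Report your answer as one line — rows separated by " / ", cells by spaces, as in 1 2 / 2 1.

4 1 6 2 3 5 / 6 5 1 3 4 2 / 1 2 3 6 5 4 / 2 4 5 1 6 3 / 3 6 4 5 2 1 / 5 3 2 4 1 6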